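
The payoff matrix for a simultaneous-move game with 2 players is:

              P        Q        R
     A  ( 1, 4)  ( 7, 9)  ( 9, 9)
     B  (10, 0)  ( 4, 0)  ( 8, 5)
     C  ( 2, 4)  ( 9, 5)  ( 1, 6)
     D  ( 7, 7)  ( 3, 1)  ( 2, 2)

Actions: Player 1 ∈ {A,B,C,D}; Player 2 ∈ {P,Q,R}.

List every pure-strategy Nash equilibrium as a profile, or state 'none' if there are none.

NE set: (A,R)

(A,P): not NE [P1→B gives 10>1; P2→R gives 9>4]
(A,Q): not NE [P1→C gives 9>7]
(A,R): NE
(B,P): not NE [P2→R gives 5>0]
(B,Q): not NE [P1→C gives 9>4; P2→R gives 5>0]
(B,R): not NE [P1→A gives 9>8]
(C,P): not NE [P1→B gives 10>2; P2→R gives 6>4]
(C,Q): not NE [P2→R gives 6>5]
(C,R): not NE [P1→A gives 9>1]
(D,P): not NE [P1→B gives 10>7]
(D,Q): not NE [P1→C gives 9>3; P2→P gives 7>1]
(D,R): not NE [P1→A gives 9>2; P2→P gives 7>2]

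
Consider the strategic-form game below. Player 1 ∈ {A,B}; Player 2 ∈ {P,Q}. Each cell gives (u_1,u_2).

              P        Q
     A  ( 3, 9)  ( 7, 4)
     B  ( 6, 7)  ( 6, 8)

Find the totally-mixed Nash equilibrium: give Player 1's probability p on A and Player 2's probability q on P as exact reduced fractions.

P1 indiff ⇒ q·3+(1-q)·7 = q·6+(1-q)·6 ⇒ q(-3) = (1-q)(-1) ⇒ q = 1/4
P2 indiff ⇒ p·9+(1-p)·7 = p·4+(1-p)·8 ⇒ p(5) = (1-p)(1) ⇒ p = 1/6

(p,q) = (1/6, 1/4)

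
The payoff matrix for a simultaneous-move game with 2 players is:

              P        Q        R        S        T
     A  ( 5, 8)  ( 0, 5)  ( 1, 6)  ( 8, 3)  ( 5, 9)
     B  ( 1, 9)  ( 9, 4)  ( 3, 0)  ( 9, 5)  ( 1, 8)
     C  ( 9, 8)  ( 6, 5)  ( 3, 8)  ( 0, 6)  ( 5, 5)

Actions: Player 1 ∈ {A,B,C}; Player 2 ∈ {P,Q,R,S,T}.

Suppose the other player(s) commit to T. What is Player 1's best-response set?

u_1(A vs T) = 5
u_1(B vs T) = 1
u_1(C vs T) = 5
max payoff 5 at {A,C}

BR_1 = {A,C}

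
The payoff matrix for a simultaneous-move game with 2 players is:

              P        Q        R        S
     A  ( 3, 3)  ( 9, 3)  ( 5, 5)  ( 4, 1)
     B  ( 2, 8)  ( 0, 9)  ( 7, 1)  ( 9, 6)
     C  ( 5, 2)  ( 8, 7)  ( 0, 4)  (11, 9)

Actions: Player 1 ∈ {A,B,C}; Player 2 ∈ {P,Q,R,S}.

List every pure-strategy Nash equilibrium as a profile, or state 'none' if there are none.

(A,P): not NE [P1→C gives 5>3; P2→R gives 5>3]
(A,Q): not NE [P2→R gives 5>3]
(A,R): not NE [P1→B gives 7>5]
(A,S): not NE [P1→C gives 11>4; P2→R gives 5>1]
(B,P): not NE [P1→C gives 5>2; P2→Q gives 9>8]
(B,Q): not NE [P1→A gives 9>0]
(B,R): not NE [P2→Q gives 9>1]
(B,S): not NE [P1→C gives 11>9; P2→Q gives 9>6]
(C,P): not NE [P2→S gives 9>2]
(C,Q): not NE [P1→A gives 9>8; P2→S gives 9>7]
(C,R): not NE [P1→B gives 7>0; P2→S gives 9>4]
(C,S): NE

PSNE = {(C,S)}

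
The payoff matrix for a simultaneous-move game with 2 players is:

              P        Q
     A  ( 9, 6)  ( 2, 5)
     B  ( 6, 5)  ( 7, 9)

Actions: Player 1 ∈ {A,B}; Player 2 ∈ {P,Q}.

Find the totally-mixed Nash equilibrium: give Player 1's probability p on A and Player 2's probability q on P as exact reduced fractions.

P1 mixes 4/5 on A; P2 mixes 5/8 on P

P1 indiff ⇒ q·9+(1-q)·2 = q·6+(1-q)·7 ⇒ q(3) = (1-q)(5) ⇒ q = 5/8
P2 indiff ⇒ p·6+(1-p)·5 = p·5+(1-p)·9 ⇒ p(1) = (1-p)(4) ⇒ p = 4/5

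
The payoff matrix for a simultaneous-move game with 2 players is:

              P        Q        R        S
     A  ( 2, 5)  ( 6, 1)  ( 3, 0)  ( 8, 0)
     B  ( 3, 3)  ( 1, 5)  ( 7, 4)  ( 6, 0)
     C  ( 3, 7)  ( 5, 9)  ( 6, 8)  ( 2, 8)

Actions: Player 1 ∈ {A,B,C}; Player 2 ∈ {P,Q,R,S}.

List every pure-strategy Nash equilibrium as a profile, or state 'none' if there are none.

PSNE: ∅

(A,P): not NE [P1→C gives 3>2]
(A,Q): not NE [P2→P gives 5>1]
(A,R): not NE [P1→B gives 7>3; P2→P gives 5>0]
(A,S): not NE [P2→P gives 5>0]
(B,P): not NE [P2→Q gives 5>3]
(B,Q): not NE [P1→A gives 6>1]
(B,R): not NE [P2→Q gives 5>4]
(B,S): not NE [P1→A gives 8>6; P2→Q gives 5>0]
(C,P): not NE [P2→Q gives 9>7]
(C,Q): not NE [P1→A gives 6>5]
(C,R): not NE [P1→B gives 7>6; P2→Q gives 9>8]
(C,S): not NE [P1→A gives 8>2; P2→Q gives 9>8]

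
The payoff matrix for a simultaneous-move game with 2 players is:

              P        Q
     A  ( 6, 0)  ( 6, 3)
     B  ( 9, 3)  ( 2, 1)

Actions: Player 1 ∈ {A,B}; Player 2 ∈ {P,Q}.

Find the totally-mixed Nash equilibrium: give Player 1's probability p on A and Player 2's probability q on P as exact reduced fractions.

P1 indiff ⇒ q·6+(1-q)·6 = q·9+(1-q)·2 ⇒ q(-3) = (1-q)(-4) ⇒ q = 4/7
P2 indiff ⇒ p·0+(1-p)·3 = p·3+(1-p)·1 ⇒ p(-3) = (1-p)(-2) ⇒ p = 2/5

p=2/5, q=4/7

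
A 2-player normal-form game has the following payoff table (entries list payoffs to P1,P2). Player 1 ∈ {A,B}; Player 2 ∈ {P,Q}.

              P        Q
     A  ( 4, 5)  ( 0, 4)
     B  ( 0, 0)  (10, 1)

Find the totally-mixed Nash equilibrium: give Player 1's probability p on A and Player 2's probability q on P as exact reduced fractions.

P1 indiff ⇒ q·4+(1-q)·0 = q·0+(1-q)·10 ⇒ q(4) = (1-q)(10) ⇒ q = 5/7
P2 indiff ⇒ p·5+(1-p)·0 = p·4+(1-p)·1 ⇒ p(1) = (1-p)(1) ⇒ p = 1/2

(p,q) = (1/2, 5/7)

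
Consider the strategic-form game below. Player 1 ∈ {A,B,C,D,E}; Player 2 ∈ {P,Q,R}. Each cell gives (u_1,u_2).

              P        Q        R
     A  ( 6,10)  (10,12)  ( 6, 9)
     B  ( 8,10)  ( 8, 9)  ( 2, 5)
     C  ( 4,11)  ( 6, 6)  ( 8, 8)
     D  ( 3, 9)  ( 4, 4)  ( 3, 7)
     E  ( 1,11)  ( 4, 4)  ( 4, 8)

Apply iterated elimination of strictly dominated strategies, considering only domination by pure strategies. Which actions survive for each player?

Survivors P1:{A,B} P2:{P,Q}

P1 drop D (A beats it: P:6>3 Q:10>4 R:6>3)
P1 drop E (A beats it: P:6>1 Q:10>4 R:6>4)
P2 drop R (P beats it: A:10>9 B:10>5 C:11>8)
P1 drop C (A beats it: P:6>4 Q:10>6)
P1→{A,B} P2→{P,Q}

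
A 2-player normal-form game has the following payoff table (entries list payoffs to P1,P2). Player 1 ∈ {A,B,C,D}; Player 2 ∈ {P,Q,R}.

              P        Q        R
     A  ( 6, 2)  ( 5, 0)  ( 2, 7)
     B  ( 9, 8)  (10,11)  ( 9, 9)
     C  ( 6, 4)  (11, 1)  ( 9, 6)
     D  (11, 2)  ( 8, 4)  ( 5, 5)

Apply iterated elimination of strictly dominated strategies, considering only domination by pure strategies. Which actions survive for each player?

Remaining: P1:{B,C} P2:{Q,R}

P1 drop A (B beats it: P:9>6 Q:10>5 R:9>2)
P2 drop P (R beats it: B:9>8 C:6>4 D:5>2)
P1 drop D (B beats it: Q:10>8 R:9>5)
P1→{B,C} P2→{Q,R}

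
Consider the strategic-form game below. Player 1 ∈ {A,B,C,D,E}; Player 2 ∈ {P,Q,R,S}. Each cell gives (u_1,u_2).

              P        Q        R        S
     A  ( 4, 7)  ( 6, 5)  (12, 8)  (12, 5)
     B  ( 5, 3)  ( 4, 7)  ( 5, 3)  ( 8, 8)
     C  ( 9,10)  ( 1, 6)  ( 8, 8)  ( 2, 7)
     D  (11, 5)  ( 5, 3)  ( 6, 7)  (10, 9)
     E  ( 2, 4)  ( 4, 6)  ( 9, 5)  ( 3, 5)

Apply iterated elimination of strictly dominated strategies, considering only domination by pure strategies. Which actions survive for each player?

IESDS → P1:{A,C,D} P2:{P,R,S}

P1 drop B (D beats it: P:11>5 Q:5>4 R:6>5 S:10>8)
P1 drop E (A beats it: P:4>2 Q:6>4 R:12>9 S:12>3)
P2 drop Q (P beats it: A:7>5 C:10>6 D:5>3)
P1→{A,C,D} P2→{P,R,S}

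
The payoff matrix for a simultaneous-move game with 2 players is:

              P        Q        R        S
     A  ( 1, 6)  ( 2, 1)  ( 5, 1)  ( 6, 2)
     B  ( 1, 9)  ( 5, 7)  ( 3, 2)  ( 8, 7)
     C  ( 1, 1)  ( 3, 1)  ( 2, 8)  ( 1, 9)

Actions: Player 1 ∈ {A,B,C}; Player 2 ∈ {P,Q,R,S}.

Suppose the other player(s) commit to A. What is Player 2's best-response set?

u_2(P vs A) = 6
u_2(Q vs A) = 1
u_2(R vs A) = 1
u_2(S vs A) = 2
max payoff 6 at {P}

BR_2 = {P}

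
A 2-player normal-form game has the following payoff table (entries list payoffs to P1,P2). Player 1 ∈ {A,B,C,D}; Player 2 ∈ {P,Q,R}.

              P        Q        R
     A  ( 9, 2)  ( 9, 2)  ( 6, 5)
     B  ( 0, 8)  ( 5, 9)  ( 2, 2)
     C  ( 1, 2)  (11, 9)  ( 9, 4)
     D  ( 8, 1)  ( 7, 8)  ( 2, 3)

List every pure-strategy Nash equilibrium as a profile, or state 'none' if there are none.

(A,P): not NE [P2→R gives 5>2]
(A,Q): not NE [P1→C gives 11>9; P2→R gives 5>2]
(A,R): not NE [P1→C gives 9>6]
(B,P): not NE [P1→A gives 9>0; P2→Q gives 9>8]
(B,Q): not NE [P1→C gives 11>5]
(B,R): not NE [P1→C gives 9>2; P2→Q gives 9>2]
(C,P): not NE [P1→A gives 9>1; P2→Q gives 9>2]
(C,Q): NE
(C,R): not NE [P2→Q gives 9>4]
(D,P): not NE [P1→A gives 9>8; P2→Q gives 8>1]
(D,Q): not NE [P1→C gives 11>7]
(D,R): not NE [P1→C gives 9>2; P2→Q gives 8>3]

Nash profiles: (C,Q)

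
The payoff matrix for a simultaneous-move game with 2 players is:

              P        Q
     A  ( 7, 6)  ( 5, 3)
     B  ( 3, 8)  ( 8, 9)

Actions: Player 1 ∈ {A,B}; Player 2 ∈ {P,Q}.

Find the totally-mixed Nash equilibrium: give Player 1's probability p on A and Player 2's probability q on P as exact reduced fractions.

P1 mixes 1/4 on A; P2 mixes 3/7 on P

P1 indiff ⇒ q·7+(1-q)·5 = q·3+(1-q)·8 ⇒ q(4) = (1-q)(3) ⇒ q = 3/7
P2 indiff ⇒ p·6+(1-p)·8 = p·3+(1-p)·9 ⇒ p(3) = (1-p)(1) ⇒ p = 1/4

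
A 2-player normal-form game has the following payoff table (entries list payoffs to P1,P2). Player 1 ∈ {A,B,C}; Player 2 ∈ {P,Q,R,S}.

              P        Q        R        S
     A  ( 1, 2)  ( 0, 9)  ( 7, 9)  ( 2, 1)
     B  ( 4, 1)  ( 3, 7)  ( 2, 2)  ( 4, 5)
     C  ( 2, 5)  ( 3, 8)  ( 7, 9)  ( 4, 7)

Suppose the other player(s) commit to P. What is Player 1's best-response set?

BR_1 = {B}

u_1(A vs P) = 1
u_1(B vs P) = 4
u_1(C vs P) = 2
max payoff 4 at {B}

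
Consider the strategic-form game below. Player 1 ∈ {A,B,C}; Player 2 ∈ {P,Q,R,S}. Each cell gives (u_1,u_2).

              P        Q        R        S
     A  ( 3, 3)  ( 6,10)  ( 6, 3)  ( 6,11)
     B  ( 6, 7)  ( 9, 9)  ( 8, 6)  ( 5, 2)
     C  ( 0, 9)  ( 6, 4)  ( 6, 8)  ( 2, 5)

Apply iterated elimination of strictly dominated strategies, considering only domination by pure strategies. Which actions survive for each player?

Remaining: P1:{A,B} P2:{Q,S}

P1 drop C (B beats it: P:6>0 Q:9>6 R:8>6 S:5>2)
P2 drop P (Q beats it: A:10>3 B:9>7)
P2 drop R (Q beats it: A:10>3 B:9>6)
P1→{A,B} P2→{Q,S}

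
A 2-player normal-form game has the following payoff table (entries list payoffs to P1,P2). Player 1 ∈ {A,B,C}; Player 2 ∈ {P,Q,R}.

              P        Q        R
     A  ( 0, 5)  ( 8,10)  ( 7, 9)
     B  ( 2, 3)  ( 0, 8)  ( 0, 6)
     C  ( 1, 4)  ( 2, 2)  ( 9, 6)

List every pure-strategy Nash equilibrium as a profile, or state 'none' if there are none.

(A,P): not NE [P1→B gives 2>0; P2→Q gives 10>5]
(A,Q): NE
(A,R): not NE [P1→C gives 9>7; P2→Q gives 10>9]
(B,P): not NE [P2→Q gives 8>3]
(B,Q): not NE [P1→A gives 8>0]
(B,R): not NE [P1→C gives 9>0; P2→Q gives 8>6]
(C,P): not NE [P1→B gives 2>1; P2→R gives 6>4]
(C,Q): not NE [P1→A gives 8>2; P2→R gives 6>2]
(C,R): NE

PSNE = {(A,Q), (C,R)}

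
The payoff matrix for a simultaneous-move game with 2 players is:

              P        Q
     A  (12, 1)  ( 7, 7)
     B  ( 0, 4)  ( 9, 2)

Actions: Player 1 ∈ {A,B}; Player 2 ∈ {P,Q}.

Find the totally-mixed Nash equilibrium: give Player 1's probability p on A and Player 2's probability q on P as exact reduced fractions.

(p,q) = (1/4, 1/7)

P1 indiff ⇒ q·12+(1-q)·7 = q·0+(1-q)·9 ⇒ q(12) = (1-q)(2) ⇒ q = 1/7
P2 indiff ⇒ p·1+(1-p)·4 = p·7+(1-p)·2 ⇒ p(-6) = (1-p)(-2) ⇒ p = 1/4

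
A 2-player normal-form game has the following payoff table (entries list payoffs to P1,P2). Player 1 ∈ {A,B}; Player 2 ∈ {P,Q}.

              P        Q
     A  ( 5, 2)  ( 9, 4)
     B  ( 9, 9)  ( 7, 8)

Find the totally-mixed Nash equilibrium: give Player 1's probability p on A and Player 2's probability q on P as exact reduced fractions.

P1 mixes 1/3 on A; P2 mixes 1/3 on P

P1 indiff ⇒ q·5+(1-q)·9 = q·9+(1-q)·7 ⇒ q(-4) = (1-q)(-2) ⇒ q = 1/3
P2 indiff ⇒ p·2+(1-p)·9 = p·4+(1-p)·8 ⇒ p(-2) = (1-p)(-1) ⇒ p = 1/3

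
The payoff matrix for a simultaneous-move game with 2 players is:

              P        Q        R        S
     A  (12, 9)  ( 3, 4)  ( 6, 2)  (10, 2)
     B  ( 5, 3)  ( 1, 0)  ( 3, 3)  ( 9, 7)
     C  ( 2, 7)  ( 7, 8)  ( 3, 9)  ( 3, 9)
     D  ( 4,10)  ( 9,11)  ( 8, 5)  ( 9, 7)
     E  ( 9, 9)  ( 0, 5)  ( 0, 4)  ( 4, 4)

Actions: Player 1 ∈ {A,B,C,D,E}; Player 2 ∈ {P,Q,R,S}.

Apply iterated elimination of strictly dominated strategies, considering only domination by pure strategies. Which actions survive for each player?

IESDS → P1:{A,D} P2:{P,Q}

P1 drop B (A beats it: P:12>5 Q:3>1 R:6>3 S:10>9)
P1 drop C (D beats it: P:4>2 Q:9>7 R:8>3 S:9>3)
P1 drop E (A beats it: P:12>9 Q:3>0 R:6>0 S:10>4)
P2 drop R (P beats it: A:9>2 D:10>5)
P2 drop S (P beats it: A:9>2 D:10>7)
P1→{A,D} P2→{P,Q}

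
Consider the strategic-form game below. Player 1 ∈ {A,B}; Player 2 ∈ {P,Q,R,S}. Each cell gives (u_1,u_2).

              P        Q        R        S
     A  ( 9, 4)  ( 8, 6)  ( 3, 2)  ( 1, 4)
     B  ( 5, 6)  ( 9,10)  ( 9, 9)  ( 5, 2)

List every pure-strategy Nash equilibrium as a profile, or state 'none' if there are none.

Nash profiles: (B,Q)

(A,P): not NE [P2→Q gives 6>4]
(A,Q): not NE [P1→B gives 9>8]
(A,R): not NE [P1→B gives 9>3; P2→Q gives 6>2]
(A,S): not NE [P1→B gives 5>1; P2→Q gives 6>4]
(B,P): not NE [P1→A gives 9>5; P2→Q gives 10>6]
(B,Q): NE
(B,R): not NE [P2→Q gives 10>9]
(B,S): not NE [P2→Q gives 10>2]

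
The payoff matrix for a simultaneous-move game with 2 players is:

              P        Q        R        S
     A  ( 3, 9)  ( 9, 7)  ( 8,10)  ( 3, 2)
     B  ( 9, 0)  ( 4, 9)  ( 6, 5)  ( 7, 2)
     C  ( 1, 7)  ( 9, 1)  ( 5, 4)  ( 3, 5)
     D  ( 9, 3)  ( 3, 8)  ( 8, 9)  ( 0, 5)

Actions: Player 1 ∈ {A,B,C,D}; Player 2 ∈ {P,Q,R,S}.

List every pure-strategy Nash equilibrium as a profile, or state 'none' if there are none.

Nash profiles: (A,R), (D,R)

(A,P): not NE [P1→D gives 9>3; P2→R gives 10>9]
(A,Q): not NE [P2→R gives 10>7]
(A,R): NE
(A,S): not NE [P1→B gives 7>3; P2→R gives 10>2]
(B,P): not NE [P2→Q gives 9>0]
(B,Q): not NE [P1→C gives 9>4]
(B,R): not NE [P1→D gives 8>6; P2→Q gives 9>5]
(B,S): not NE [P2→Q gives 9>2]
(C,P): not NE [P1→D gives 9>1]
(C,Q): not NE [P2→P gives 7>1]
(C,R): not NE [P1→D gives 8>5; P2→P gives 7>4]
(C,S): not NE [P1→B gives 7>3; P2→P gives 7>5]
(D,P): not NE [P2→R gives 9>3]
(D,Q): not NE [P1→C gives 9>3; P2→R gives 9>8]
(D,R): NE
(D,S): not NE [P1→B gives 7>0; P2→R gives 9>5]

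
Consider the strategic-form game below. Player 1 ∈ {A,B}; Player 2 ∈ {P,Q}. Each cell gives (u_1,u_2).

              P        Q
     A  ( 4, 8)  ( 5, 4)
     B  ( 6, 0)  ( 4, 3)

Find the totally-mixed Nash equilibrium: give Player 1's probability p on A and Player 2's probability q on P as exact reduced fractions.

P1 indiff ⇒ q·4+(1-q)·5 = q·6+(1-q)·4 ⇒ q(-2) = (1-q)(-1) ⇒ q = 1/3
P2 indiff ⇒ p·8+(1-p)·0 = p·4+(1-p)·3 ⇒ p(4) = (1-p)(3) ⇒ p = 3/7

(p,q) = (3/7, 1/3)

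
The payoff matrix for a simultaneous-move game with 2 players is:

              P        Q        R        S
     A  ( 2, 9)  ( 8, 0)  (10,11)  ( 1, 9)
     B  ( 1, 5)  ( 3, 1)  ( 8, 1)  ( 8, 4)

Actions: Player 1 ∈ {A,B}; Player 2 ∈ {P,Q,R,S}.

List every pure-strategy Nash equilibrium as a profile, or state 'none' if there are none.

(A,P): not NE [P2→R gives 11>9]
(A,Q): not NE [P2→R gives 11>0]
(A,R): NE
(A,S): not NE [P1→B gives 8>1; P2→R gives 11>9]
(B,P): not NE [P1→A gives 2>1]
(B,Q): not NE [P1→A gives 8>3; P2→P gives 5>1]
(B,R): not NE [P1→A gives 10>8; P2→P gives 5>1]
(B,S): not NE [P2→P gives 5>4]

Nash profiles: (A,R)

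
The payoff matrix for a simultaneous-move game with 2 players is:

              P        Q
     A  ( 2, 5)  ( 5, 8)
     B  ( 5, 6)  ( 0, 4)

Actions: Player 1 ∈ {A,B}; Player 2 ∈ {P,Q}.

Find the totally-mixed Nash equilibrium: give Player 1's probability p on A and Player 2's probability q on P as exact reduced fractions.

p=2/5, q=5/8

P1 indiff ⇒ q·2+(1-q)·5 = q·5+(1-q)·0 ⇒ q(-3) = (1-q)(-5) ⇒ q = 5/8
P2 indiff ⇒ p·5+(1-p)·6 = p·8+(1-p)·4 ⇒ p(-3) = (1-p)(-2) ⇒ p = 2/5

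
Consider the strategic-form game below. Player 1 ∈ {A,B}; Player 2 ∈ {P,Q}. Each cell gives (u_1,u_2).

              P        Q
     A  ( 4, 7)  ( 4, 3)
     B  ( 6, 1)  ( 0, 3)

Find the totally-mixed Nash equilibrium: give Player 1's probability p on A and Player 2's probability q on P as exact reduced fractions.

P1 indiff ⇒ q·4+(1-q)·4 = q·6+(1-q)·0 ⇒ q(-2) = (1-q)(-4) ⇒ q = 2/3
P2 indiff ⇒ p·7+(1-p)·1 = p·3+(1-p)·3 ⇒ p(4) = (1-p)(2) ⇒ p = 1/3

p=1/3, q=2/3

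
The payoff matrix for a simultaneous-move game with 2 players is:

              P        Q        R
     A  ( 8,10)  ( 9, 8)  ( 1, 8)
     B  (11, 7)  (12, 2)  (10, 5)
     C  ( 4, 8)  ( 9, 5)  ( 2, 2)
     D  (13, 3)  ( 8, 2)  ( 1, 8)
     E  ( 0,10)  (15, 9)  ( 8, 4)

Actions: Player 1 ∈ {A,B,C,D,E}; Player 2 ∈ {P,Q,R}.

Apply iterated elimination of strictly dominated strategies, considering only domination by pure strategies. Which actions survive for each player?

P1 drop A (B beats it: P:11>8 Q:12>9 R:10>1)
P1 drop C (B beats it: P:11>4 Q:12>9 R:10>2)
P2 drop Q (P beats it: B:7>2 D:3>2 E:10>9)
P1 drop E (B beats it: P:11>0 R:10>8)
P1→{B,D} P2→{P,R}

Remaining: P1:{B,D} P2:{P,R}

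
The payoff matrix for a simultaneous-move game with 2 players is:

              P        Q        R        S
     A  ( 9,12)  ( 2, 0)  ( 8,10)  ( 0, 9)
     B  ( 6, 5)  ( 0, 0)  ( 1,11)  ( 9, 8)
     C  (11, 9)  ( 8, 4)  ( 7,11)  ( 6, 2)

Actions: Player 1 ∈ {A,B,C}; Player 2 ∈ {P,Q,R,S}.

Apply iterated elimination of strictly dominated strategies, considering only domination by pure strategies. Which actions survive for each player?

P2 drop Q (P beats it: A:12>0 B:5>0 C:9>4)
P2 drop S (R beats it: A:10>9 B:11>8 C:11>2)
P1 drop B (A beats it: P:9>6 R:8>1)
P1→{A,C} P2→{P,R}

Survivors P1:{A,C} P2:{P,R}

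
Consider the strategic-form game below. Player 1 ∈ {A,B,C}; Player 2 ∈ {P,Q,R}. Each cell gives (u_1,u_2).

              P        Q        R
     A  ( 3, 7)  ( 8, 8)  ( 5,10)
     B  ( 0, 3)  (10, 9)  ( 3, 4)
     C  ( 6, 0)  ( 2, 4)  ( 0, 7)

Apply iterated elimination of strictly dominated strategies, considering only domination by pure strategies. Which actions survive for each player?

P2 drop P (Q beats it: A:8>7 B:9>3 C:4>0)
P1 drop C (A beats it: Q:8>2 R:5>0)
P1→{A,B} P2→{Q,R}

Remaining: P1:{A,B} P2:{Q,R}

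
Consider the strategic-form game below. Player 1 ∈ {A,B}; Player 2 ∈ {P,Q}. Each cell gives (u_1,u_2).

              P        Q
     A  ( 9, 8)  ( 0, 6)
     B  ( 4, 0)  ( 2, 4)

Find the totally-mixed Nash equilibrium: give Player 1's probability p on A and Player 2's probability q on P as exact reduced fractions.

(p,q) = (2/3, 2/7)

P1 indiff ⇒ q·9+(1-q)·0 = q·4+(1-q)·2 ⇒ q(5) = (1-q)(2) ⇒ q = 2/7
P2 indiff ⇒ p·8+(1-p)·0 = p·6+(1-p)·4 ⇒ p(2) = (1-p)(4) ⇒ p = 2/3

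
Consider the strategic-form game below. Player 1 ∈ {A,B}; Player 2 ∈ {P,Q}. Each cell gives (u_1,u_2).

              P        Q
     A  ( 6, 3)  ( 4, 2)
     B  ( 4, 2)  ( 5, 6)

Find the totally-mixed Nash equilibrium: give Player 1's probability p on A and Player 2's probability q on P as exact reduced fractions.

P1 indiff ⇒ q·6+(1-q)·4 = q·4+(1-q)·5 ⇒ q(2) = (1-q)(1) ⇒ q = 1/3
P2 indiff ⇒ p·3+(1-p)·2 = p·2+(1-p)·6 ⇒ p(1) = (1-p)(4) ⇒ p = 4/5

P1 mixes 4/5 on A; P2 mixes 1/3 on P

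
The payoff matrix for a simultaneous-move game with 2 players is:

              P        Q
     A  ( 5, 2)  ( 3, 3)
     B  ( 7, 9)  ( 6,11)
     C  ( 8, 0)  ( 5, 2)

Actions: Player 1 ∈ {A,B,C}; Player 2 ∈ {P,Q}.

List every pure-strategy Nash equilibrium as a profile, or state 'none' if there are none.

(A,P): not NE [P1→C gives 8>5; P2→Q gives 3>2]
(A,Q): not NE [P1→B gives 6>3]
(B,P): not NE [P1→C gives 8>7; P2→Q gives 11>9]
(B,Q): NE
(C,P): not NE [P2→Q gives 2>0]
(C,Q): not NE [P1→B gives 6>5]

NE set: (B,Q)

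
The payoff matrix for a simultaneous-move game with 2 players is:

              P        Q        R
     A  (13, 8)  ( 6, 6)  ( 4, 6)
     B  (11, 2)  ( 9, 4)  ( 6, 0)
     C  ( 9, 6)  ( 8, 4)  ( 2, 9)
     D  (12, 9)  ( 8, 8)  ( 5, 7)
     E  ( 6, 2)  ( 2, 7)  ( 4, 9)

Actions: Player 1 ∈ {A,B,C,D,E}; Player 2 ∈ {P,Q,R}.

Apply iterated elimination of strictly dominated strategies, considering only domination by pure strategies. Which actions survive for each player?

P1 drop C (B beats it: P:11>9 Q:9>8 R:6>2)
P1 drop E (B beats it: P:11>6 Q:9>2 R:6>4)
P2 drop R (P beats it: A:8>6 B:2>0 D:9>7)
P1→{A,B,D} P2→{P,Q}

IESDS → P1:{A,B,D} P2:{P,Q}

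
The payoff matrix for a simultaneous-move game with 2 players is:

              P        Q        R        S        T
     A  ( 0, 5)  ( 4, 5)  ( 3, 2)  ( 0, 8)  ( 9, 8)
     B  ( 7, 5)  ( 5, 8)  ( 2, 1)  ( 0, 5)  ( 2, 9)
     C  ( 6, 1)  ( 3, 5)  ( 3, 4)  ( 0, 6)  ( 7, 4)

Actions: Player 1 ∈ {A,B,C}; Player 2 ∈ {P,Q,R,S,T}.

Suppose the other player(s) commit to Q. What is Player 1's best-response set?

argmax u_1 = {B}

u_1(A vs Q) = 4
u_1(B vs Q) = 5
u_1(C vs Q) = 3
max payoff 5 at {B}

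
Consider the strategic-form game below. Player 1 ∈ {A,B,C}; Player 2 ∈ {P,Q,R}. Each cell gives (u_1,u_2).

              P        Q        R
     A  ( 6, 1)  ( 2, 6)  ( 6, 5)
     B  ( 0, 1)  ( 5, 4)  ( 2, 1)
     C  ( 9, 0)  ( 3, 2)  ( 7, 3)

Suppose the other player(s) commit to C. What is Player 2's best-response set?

u_2(P vs C) = 0
u_2(Q vs C) = 2
u_2(R vs C) = 3
max payoff 3 at {R}

BR_2 = {R}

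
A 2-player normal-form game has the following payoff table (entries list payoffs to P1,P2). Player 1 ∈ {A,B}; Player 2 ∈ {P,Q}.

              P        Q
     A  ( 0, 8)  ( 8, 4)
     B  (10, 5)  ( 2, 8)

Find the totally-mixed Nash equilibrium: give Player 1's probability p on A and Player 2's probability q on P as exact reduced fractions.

(p,q) = (3/7, 3/8)

P1 indiff ⇒ q·0+(1-q)·8 = q·10+(1-q)·2 ⇒ q(-10) = (1-q)(-6) ⇒ q = 3/8
P2 indiff ⇒ p·8+(1-p)·5 = p·4+(1-p)·8 ⇒ p(4) = (1-p)(3) ⇒ p = 3/7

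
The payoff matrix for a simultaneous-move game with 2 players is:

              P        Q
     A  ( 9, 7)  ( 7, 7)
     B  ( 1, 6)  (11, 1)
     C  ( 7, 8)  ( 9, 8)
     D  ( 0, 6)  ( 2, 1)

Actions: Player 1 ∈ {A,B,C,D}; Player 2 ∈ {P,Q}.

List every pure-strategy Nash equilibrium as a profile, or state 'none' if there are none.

Nash profiles: (A,P)

(A,P): NE
(A,Q): not NE [P1→B gives 11>7]
(B,P): not NE [P1→A gives 9>1]
(B,Q): not NE [P2→P gives 6>1]
(C,P): not NE [P1→A gives 9>7]
(C,Q): not NE [P1→B gives 11>9]
(D,P): not NE [P1→A gives 9>0]
(D,Q): not NE [P1→B gives 11>2; P2→P gives 6>1]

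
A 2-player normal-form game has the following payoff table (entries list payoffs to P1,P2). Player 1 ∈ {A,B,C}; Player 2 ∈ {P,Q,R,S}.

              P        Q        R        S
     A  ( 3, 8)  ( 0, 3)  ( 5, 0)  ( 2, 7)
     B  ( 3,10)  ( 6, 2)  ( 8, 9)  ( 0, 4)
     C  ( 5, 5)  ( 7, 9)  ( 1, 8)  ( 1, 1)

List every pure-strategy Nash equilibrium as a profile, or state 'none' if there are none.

(A,P): not NE [P1→C gives 5>3]
(A,Q): not NE [P1→C gives 7>0; P2→P gives 8>3]
(A,R): not NE [P1→B gives 8>5; P2→P gives 8>0]
(A,S): not NE [P2→P gives 8>7]
(B,P): not NE [P1→C gives 5>3]
(B,Q): not NE [P1→C gives 7>6; P2→P gives 10>2]
(B,R): not NE [P2→P gives 10>9]
(B,S): not NE [P1→A gives 2>0; P2→P gives 10>4]
(C,P): not NE [P2→Q gives 9>5]
(C,Q): NE
(C,R): not NE [P1→B gives 8>1; P2→Q gives 9>8]
(C,S): not NE [P1→A gives 2>1; P2→Q gives 9>1]

PSNE = {(C,Q)}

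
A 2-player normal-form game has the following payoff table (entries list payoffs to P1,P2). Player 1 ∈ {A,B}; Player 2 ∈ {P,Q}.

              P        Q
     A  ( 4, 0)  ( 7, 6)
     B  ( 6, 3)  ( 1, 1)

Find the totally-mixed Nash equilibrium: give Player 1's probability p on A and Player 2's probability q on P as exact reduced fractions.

P1 indiff ⇒ q·4+(1-q)·7 = q·6+(1-q)·1 ⇒ q(-2) = (1-q)(-6) ⇒ q = 3/4
P2 indiff ⇒ p·0+(1-p)·3 = p·6+(1-p)·1 ⇒ p(-6) = (1-p)(-2) ⇒ p = 1/4

P1 mixes 1/4 on A; P2 mixes 3/4 on P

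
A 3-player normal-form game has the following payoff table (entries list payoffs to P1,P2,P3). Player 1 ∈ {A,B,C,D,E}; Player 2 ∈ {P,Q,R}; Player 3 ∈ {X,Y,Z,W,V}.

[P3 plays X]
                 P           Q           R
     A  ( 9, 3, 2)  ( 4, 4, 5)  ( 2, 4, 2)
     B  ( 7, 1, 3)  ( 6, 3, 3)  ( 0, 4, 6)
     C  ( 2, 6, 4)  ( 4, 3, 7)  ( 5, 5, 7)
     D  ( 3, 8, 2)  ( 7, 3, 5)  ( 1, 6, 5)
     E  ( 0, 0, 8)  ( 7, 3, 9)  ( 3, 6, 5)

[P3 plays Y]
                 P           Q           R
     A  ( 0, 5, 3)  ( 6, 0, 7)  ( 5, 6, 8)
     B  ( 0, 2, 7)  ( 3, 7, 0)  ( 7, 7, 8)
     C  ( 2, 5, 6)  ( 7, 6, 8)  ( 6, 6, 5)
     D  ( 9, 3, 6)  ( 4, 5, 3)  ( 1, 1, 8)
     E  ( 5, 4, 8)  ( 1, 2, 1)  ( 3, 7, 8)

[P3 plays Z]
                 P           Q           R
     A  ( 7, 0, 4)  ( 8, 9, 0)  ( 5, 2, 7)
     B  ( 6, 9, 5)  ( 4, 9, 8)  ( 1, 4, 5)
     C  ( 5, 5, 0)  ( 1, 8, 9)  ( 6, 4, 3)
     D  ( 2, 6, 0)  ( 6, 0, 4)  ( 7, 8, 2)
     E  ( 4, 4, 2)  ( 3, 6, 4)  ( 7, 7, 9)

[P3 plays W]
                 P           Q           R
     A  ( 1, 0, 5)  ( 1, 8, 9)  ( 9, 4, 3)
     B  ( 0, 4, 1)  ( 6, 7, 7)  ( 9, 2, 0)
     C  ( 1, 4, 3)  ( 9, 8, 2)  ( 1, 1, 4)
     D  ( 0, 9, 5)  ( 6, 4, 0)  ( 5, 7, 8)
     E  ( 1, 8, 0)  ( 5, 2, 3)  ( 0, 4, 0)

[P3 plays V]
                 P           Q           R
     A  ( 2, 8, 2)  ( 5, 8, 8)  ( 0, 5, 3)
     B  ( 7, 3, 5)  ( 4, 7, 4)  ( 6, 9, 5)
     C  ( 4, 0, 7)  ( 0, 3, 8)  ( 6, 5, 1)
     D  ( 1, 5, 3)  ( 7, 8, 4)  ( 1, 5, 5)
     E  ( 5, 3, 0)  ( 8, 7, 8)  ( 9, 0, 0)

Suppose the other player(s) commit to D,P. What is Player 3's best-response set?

u_3(X vs D,P) = 2
u_3(Y vs D,P) = 6
u_3(Z vs D,P) = 0
u_3(W vs D,P) = 5
u_3(V vs D,P) = 3
max payoff 6 at {Y}

P3 best: {Y}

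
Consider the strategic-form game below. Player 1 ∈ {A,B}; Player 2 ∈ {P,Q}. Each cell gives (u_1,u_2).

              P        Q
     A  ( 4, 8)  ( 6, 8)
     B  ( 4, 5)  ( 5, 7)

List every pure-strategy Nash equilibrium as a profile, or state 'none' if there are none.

(A,P): NE
(A,Q): NE
(B,P): not NE [P2→Q gives 7>5]
(B,Q): not NE [P1→A gives 6>5]

Nash profiles: (A,P), (A,Q)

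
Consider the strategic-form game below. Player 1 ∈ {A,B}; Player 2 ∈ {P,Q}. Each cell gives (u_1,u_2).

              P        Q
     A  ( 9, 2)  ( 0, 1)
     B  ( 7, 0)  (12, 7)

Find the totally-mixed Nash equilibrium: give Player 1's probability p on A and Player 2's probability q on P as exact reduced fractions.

P1 indiff ⇒ q·9+(1-q)·0 = q·7+(1-q)·12 ⇒ q(2) = (1-q)(12) ⇒ q = 6/7
P2 indiff ⇒ p·2+(1-p)·0 = p·1+(1-p)·7 ⇒ p(1) = (1-p)(7) ⇒ p = 7/8

(p,q) = (7/8, 6/7)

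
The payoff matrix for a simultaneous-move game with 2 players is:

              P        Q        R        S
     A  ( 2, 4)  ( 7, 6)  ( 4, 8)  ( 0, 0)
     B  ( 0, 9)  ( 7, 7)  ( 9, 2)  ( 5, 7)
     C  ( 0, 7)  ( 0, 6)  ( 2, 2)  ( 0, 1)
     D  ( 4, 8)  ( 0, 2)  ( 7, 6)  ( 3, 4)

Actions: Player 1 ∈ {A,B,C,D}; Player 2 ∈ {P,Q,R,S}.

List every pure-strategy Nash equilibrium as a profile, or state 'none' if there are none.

Nash profiles: (D,P)

(A,P): not NE [P1→D gives 4>2; P2→R gives 8>4]
(A,Q): not NE [P2→R gives 8>6]
(A,R): not NE [P1→B gives 9>4]
(A,S): not NE [P1→B gives 5>0; P2→R gives 8>0]
(B,P): not NE [P1→D gives 4>0]
(B,Q): not NE [P2→P gives 9>7]
(B,R): not NE [P2→P gives 9>2]
(B,S): not NE [P2→P gives 9>7]
(C,P): not NE [P1→D gives 4>0]
(C,Q): not NE [P1→B gives 7>0; P2→P gives 7>6]
(C,R): not NE [P1→B gives 9>2; P2→P gives 7>2]
(C,S): not NE [P1→B gives 5>0; P2→P gives 7>1]
(D,P): NE
(D,Q): not NE [P1→B gives 7>0; P2→P gives 8>2]
(D,R): not NE [P1→B gives 9>7; P2→P gives 8>6]
(D,S): not NE [P1→B gives 5>3; P2→P gives 8>4]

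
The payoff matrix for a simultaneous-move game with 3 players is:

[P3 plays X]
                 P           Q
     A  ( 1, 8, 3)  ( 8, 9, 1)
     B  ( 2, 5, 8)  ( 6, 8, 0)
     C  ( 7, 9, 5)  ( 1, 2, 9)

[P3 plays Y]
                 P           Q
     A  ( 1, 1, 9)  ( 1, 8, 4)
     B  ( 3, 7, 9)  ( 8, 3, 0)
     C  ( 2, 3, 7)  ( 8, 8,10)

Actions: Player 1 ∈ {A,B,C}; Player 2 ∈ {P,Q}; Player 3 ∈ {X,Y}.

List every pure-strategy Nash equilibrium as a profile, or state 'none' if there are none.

(A,P,X): not NE [P1→C gives 7>1; P2→Q gives 9>8; P3→Y gives 9>3]
(A,P,Y): not NE [P1→B gives 3>1; P2→Q gives 8>1]
(A,Q,X): not NE [P3→Y gives 4>1]
(A,Q,Y): not NE [P1→C gives 8>1]
(B,P,X): not NE [P1→C gives 7>2; P2→Q gives 8>5; P3→Y gives 9>8]
(B,P,Y): NE
(B,Q,X): not NE [P1→A gives 8>6]
(B,Q,Y): not NE [P2→P gives 7>3]
(C,P,X): not NE [P3→Y gives 7>5]
(C,P,Y): not NE [P1→B gives 3>2; P2→Q gives 8>3]
(C,Q,X): not NE [P1→A gives 8>1; P2→P gives 9>2; P3→Y gives 10>9]
(C,Q,Y): NE

NE set: (B,P,Y), (C,Q,Y)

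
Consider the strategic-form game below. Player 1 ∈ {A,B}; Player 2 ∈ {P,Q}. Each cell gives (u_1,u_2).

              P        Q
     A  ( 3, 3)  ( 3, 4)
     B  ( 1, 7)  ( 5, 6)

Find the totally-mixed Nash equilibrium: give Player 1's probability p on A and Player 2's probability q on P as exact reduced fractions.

P1 indiff ⇒ q·3+(1-q)·3 = q·1+(1-q)·5 ⇒ q(2) = (1-q)(2) ⇒ q = 1/2
P2 indiff ⇒ p·3+(1-p)·7 = p·4+(1-p)·6 ⇒ p(-1) = (1-p)(-1) ⇒ p = 1/2

P1 mixes 1/2 on A; P2 mixes 1/2 on P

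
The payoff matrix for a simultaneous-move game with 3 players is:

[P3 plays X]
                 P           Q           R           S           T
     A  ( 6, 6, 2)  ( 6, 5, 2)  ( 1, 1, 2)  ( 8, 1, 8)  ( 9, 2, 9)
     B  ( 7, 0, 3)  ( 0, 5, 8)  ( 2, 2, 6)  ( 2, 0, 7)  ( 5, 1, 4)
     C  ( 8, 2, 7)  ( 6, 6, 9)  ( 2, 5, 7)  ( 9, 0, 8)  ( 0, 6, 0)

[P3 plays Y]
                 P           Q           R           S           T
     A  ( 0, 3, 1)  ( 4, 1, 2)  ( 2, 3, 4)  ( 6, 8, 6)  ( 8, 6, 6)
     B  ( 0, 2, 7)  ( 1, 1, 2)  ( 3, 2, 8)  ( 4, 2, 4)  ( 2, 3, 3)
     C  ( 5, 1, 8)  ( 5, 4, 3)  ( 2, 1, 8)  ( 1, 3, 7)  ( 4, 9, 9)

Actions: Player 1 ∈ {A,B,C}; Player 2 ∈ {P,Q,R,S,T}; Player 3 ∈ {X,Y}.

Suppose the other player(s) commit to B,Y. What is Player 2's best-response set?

u_2(P vs B,Y) = 2
u_2(Q vs B,Y) = 1
u_2(R vs B,Y) = 2
u_2(S vs B,Y) = 2
u_2(T vs B,Y) = 3
max payoff 3 at {T}

argmax u_2 = {T}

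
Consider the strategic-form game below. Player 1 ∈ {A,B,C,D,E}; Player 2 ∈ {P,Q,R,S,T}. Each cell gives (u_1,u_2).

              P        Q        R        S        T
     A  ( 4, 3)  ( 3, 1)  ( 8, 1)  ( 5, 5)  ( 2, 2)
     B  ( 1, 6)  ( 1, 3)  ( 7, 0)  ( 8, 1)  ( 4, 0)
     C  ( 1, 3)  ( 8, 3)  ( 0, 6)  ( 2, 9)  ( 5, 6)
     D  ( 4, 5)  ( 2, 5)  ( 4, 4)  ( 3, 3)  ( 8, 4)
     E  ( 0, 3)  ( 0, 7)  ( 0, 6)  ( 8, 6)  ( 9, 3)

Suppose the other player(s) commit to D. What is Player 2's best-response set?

argmax u_2 = {P,Q}

u_2(P vs D) = 5
u_2(Q vs D) = 5
u_2(R vs D) = 4
u_2(S vs D) = 3
u_2(T vs D) = 4
max payoff 5 at {P,Q}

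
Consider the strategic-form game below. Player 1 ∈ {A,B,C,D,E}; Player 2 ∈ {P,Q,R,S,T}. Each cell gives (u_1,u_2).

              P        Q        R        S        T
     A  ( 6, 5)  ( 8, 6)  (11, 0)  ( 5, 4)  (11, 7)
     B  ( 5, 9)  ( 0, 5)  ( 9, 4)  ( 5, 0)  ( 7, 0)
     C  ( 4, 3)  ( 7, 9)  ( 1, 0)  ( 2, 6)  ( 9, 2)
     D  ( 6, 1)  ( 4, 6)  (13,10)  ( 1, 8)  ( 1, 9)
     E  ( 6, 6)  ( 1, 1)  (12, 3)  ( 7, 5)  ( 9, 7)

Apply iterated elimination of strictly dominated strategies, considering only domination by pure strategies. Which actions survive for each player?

Survivors P1:{A,D,E} P2:{R,T}

P1 drop B (E beats it: P:6>5 Q:1>0 R:12>9 S:7>5 T:9>7)
P1 drop C (A beats it: P:6>4 Q:8>7 R:11>1 S:5>2 T:11>9)
P2 drop P (T beats it: A:7>5 D:9>1 E:7>6)
P2 drop Q (T beats it: A:7>6 D:9>6 E:7>1)
P2 drop S (T beats it: A:7>4 D:9>8 E:7>5)
P1→{A,D,E} P2→{R,T}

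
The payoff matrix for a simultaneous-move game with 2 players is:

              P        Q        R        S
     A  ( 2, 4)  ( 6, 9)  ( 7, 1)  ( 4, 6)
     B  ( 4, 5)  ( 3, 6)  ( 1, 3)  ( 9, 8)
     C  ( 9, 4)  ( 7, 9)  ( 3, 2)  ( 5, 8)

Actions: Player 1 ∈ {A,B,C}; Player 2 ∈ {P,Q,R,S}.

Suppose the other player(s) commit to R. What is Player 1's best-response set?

u_1(A vs R) = 7
u_1(B vs R) = 1
u_1(C vs R) = 3
max payoff 7 at {A}

BR_1 = {A}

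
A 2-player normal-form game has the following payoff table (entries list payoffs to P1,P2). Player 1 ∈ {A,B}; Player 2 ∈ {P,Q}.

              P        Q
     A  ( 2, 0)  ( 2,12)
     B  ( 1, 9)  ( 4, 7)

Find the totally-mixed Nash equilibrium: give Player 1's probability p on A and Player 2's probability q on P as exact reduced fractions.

P1 indiff ⇒ q·2+(1-q)·2 = q·1+(1-q)·4 ⇒ q(1) = (1-q)(2) ⇒ q = 2/3
P2 indiff ⇒ p·0+(1-p)·9 = p·12+(1-p)·7 ⇒ p(-12) = (1-p)(-2) ⇒ p = 1/7

(p,q) = (1/7, 2/3)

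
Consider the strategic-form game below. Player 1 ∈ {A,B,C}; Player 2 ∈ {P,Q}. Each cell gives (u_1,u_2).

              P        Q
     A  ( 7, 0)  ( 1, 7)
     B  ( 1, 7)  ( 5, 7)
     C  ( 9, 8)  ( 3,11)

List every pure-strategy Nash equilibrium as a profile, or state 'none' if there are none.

PSNE = {(B,Q)}

(A,P): not NE [P1→C gives 9>7; P2→Q gives 7>0]
(A,Q): not NE [P1→B gives 5>1]
(B,P): not NE [P1→C gives 9>1]
(B,Q): NE
(C,P): not NE [P2→Q gives 11>8]
(C,Q): not NE [P1→B gives 5>3]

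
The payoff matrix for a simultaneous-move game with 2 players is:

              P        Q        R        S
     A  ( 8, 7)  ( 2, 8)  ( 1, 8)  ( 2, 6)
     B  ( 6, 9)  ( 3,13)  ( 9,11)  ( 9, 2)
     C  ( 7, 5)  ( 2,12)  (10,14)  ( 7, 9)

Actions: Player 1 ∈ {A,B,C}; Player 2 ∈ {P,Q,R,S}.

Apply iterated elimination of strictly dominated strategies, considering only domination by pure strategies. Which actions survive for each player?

Survivors P1:{B,C} P2:{Q,R}

P2 drop P (Q beats it: A:8>7 B:13>9 C:12>5)
P1 drop A (B beats it: Q:3>2 R:9>1 S:9>2)
P2 drop S (Q beats it: B:13>2 C:12>9)
P1→{B,C} P2→{Q,R}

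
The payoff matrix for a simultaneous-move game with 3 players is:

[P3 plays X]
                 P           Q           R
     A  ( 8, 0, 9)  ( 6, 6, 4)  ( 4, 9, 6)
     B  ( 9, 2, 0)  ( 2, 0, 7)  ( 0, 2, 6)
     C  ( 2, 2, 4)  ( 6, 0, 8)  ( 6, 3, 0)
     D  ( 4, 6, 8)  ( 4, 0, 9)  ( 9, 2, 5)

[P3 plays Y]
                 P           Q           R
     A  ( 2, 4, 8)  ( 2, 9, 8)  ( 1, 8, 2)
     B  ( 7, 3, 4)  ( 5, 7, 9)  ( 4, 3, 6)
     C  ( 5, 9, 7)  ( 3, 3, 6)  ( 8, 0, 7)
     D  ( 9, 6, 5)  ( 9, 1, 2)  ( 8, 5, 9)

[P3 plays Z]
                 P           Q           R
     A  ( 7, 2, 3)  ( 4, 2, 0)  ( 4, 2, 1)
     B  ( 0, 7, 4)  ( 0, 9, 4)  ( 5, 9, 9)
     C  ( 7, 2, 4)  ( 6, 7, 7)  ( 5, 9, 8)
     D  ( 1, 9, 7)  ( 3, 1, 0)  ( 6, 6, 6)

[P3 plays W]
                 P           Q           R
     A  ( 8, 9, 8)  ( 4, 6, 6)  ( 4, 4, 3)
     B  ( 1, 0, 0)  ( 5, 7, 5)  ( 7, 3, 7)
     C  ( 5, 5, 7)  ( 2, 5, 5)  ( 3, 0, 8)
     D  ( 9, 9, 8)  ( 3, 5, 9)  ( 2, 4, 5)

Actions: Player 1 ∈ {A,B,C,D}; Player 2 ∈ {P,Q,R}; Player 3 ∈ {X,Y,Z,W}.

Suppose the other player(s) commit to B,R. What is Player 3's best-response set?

argmax u_3 = {Z}

u_3(X vs B,R) = 6
u_3(Y vs B,R) = 6
u_3(Z vs B,R) = 9
u_3(W vs B,R) = 7
max payoff 9 at {Z}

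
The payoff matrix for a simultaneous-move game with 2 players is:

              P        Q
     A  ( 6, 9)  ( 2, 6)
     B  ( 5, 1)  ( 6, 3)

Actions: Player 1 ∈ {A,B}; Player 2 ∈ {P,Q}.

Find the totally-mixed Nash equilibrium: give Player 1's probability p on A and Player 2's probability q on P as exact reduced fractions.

P1 indiff ⇒ q·6+(1-q)·2 = q·5+(1-q)·6 ⇒ q(1) = (1-q)(4) ⇒ q = 4/5
P2 indiff ⇒ p·9+(1-p)·1 = p·6+(1-p)·3 ⇒ p(3) = (1-p)(2) ⇒ p = 2/5

(p,q) = (2/5, 4/5)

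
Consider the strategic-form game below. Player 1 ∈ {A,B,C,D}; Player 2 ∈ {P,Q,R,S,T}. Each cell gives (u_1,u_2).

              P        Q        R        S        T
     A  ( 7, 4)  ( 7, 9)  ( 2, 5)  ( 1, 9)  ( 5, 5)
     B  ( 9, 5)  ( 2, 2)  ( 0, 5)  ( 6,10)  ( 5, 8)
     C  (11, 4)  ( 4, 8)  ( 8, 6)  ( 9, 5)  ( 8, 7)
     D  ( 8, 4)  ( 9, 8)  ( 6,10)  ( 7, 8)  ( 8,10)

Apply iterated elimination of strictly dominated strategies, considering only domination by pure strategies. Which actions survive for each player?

P1 drop A (D beats it: P:8>7 Q:9>7 R:6>2 S:7>1 T:8>5)
P1 drop B (C beats it: P:11>9 Q:4>2 R:8>0 S:9>6 T:8>5)
P2 drop P (Q beats it: C:8>4 D:8>4)
P2 drop S (R beats it: C:6>5 D:10>8)
P1→{C,D} P2→{Q,R,T}

IESDS → P1:{C,D} P2:{Q,R,T}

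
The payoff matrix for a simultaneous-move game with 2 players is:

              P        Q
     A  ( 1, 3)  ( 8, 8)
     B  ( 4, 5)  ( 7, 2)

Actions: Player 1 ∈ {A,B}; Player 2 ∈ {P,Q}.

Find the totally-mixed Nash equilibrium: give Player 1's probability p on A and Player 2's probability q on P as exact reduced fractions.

(p,q) = (3/8, 1/4)

P1 indiff ⇒ q·1+(1-q)·8 = q·4+(1-q)·7 ⇒ q(-3) = (1-q)(-1) ⇒ q = 1/4
P2 indiff ⇒ p·3+(1-p)·5 = p·8+(1-p)·2 ⇒ p(-5) = (1-p)(-3) ⇒ p = 3/8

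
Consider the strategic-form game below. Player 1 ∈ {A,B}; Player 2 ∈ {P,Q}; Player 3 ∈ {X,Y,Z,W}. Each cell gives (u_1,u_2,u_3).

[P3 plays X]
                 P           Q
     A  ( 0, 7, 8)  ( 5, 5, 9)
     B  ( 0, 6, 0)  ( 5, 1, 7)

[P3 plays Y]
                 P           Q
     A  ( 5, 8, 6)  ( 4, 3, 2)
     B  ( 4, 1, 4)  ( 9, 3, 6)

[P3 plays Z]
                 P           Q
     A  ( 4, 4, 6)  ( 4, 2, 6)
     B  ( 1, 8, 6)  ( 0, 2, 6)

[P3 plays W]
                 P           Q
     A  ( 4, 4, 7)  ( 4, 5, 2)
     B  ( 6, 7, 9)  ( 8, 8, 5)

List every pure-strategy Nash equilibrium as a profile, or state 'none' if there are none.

(A,P,X): NE
(A,P,Y): not NE [P3→X gives 8>6]
(A,P,Z): not NE [P3→X gives 8>6]
(A,P,W): not NE [P1→B gives 6>4; P2→Q gives 5>4; P3→X gives 8>7]
(A,Q,X): not NE [P2→P gives 7>5]
(A,Q,Y): not NE [P1→B gives 9>4; P2→P gives 8>3; P3→X gives 9>2]
(A,Q,Z): not NE [P2→P gives 4>2; P3→X gives 9>6]
(A,Q,W): not NE [P1→B gives 8>4; P3→X gives 9>2]
(B,P,X): not NE [P3→W gives 9>0]
(B,P,Y): not NE [P1→A gives 5>4; P2→Q gives 3>1; P3→W gives 9>4]
(B,P,Z): not NE [P1→A gives 4>1; P3→W gives 9>6]
(B,P,W): not NE [P2→Q gives 8>7]
(B,Q,X): not NE [P2→P gives 6>1]
(B,Q,Y): not NE [P3→X gives 7>6]
(B,Q,Z): not NE [P1→A gives 4>0; P2→P gives 8>2; P3→X gives 7>6]
(B,Q,W): not NE [P3→X gives 7>5]

Nash profiles: (A,P,X)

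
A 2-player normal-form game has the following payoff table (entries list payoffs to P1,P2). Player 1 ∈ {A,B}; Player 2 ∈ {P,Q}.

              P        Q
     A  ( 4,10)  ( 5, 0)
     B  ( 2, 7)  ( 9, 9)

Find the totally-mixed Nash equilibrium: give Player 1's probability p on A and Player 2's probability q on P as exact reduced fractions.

P1 mixes 1/6 on A; P2 mixes 2/3 on P

P1 indiff ⇒ q·4+(1-q)·5 = q·2+(1-q)·9 ⇒ q(2) = (1-q)(4) ⇒ q = 2/3
P2 indiff ⇒ p·10+(1-p)·7 = p·0+(1-p)·9 ⇒ p(10) = (1-p)(2) ⇒ p = 1/6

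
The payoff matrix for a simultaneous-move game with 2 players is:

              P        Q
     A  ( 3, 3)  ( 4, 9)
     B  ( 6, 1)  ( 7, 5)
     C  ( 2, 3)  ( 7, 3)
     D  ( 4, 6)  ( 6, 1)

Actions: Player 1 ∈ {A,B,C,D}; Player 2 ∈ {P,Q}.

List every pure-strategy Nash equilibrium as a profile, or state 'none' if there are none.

(A,P): not NE [P1→B gives 6>3; P2→Q gives 9>3]
(A,Q): not NE [P1→C gives 7>4]
(B,P): not NE [P2→Q gives 5>1]
(B,Q): NE
(C,P): not NE [P1→B gives 6>2]
(C,Q): NE
(D,P): not NE [P1→B gives 6>4]
(D,Q): not NE [P1→C gives 7>6; P2→P gives 6>1]

PSNE = {(B,Q), (C,Q)}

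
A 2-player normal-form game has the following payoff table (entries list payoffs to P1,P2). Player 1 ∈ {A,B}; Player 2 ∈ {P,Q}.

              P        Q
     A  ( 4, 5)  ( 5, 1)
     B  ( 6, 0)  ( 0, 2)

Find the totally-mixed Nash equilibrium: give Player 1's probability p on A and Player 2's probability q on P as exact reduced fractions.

p=1/3, q=5/7

P1 indiff ⇒ q·4+(1-q)·5 = q·6+(1-q)·0 ⇒ q(-2) = (1-q)(-5) ⇒ q = 5/7
P2 indiff ⇒ p·5+(1-p)·0 = p·1+(1-p)·2 ⇒ p(4) = (1-p)(2) ⇒ p = 1/3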